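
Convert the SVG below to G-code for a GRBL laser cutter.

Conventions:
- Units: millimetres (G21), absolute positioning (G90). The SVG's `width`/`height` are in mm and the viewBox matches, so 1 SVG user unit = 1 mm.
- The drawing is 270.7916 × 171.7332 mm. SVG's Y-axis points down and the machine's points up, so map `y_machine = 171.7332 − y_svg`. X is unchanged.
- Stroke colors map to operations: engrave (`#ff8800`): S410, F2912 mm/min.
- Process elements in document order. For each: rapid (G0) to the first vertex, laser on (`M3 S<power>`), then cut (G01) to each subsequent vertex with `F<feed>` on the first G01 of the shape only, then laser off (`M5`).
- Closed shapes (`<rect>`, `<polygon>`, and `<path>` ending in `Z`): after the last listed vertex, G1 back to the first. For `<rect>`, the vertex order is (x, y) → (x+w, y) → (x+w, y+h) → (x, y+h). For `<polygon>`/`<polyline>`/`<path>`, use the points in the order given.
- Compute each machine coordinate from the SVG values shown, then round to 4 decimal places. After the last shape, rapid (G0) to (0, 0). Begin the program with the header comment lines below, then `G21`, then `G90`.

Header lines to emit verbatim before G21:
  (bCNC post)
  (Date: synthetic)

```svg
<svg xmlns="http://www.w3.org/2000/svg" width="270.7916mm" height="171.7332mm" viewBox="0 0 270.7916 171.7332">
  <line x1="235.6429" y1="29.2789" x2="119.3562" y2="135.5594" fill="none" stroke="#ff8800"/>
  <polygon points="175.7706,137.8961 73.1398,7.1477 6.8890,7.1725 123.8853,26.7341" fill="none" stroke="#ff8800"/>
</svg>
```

(bCNC post)
(Date: synthetic)
G21
G90
G0 X235.6429 Y142.4543
M3 S410
G01 X119.3562 Y36.1738 F2912
M5
G0 X175.7706 Y33.8371
M3 S410
G01 X73.1398 Y164.5855 F2912
G01 X6.8890 Y164.5607
G01 X123.8853 Y144.9991
G01 X175.7706 Y33.8371
M5
G0 X0.0000 Y0.0000

viewBox `0 0 270.7916 171.7332` with mm width/height → 1 unit = 1 mm. Flip: y_m = 171.7332 − y_svg.

**Shape 1** — `<line>` line segment, stroke `#ff8800` → engrave (S410, F2912). Machine vertices: (235.6429,142.4543) → (119.3562,36.1738). Open path.

**Shape 2** — `<polygon>` closed polygon, stroke `#ff8800` → engrave (S410, F2912). Machine vertices: (175.7706,33.8371) → (73.1398,164.5855) → (6.8890,164.5607) → (123.8853,144.9991) → (175.7706,33.8371). Closed: final G1 returns to the first vertex.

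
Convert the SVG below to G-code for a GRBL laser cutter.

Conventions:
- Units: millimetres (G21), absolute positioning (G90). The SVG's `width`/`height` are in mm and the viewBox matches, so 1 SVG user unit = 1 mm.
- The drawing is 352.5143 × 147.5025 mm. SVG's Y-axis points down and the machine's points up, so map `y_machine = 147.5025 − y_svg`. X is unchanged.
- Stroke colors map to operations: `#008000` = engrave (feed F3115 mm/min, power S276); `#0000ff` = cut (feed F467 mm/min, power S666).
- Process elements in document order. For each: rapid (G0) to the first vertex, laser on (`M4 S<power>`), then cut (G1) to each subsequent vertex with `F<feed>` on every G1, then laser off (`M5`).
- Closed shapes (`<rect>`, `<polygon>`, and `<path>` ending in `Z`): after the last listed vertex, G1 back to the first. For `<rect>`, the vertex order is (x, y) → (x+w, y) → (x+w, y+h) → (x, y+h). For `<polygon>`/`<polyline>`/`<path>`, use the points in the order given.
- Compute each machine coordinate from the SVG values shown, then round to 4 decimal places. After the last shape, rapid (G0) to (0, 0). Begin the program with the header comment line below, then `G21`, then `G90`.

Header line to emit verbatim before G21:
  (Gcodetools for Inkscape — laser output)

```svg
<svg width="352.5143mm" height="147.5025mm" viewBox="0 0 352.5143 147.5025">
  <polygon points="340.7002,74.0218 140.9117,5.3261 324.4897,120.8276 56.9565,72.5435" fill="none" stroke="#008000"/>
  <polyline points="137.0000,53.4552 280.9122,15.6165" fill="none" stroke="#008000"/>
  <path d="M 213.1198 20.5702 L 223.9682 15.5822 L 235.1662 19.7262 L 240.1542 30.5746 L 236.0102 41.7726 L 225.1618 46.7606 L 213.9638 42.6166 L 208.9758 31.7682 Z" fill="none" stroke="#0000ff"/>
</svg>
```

(Gcodetools for Inkscape — laser output)
G21
G90
G0 X340.7002 Y73.4807
M4 S276
G1 X140.9117 Y142.1764 F3115
G1 X324.4897 Y26.6749 F3115
G1 X56.9565 Y74.9590 F3115
G1 X340.7002 Y73.4807 F3115
M5
G0 X137.0000 Y94.0473
M4 S276
G1 X280.9122 Y131.8860 F3115
M5
G0 X213.1198 Y126.9323
M4 S666
G1 X223.9682 Y131.9203 F467
G1 X235.1662 Y127.7763 F467
G1 X240.1542 Y116.9279 F467
G1 X236.0102 Y105.7299 F467
G1 X225.1618 Y100.7419 F467
G1 X213.9638 Y104.8859 F467
G1 X208.9758 Y115.7343 F467
G1 X213.1198 Y126.9323 F467
M5
G0 X0.0000 Y0.0000

1 u = 1 mm; y_m = 147.5025 − y.

[1] `<polygon>` closed polygon, #008000→engrave S276 F3115: (340.7002,73.4807) → (140.9117,142.1764) → (324.4897,26.6749) → (56.9565,74.9590) → (340.7002,73.4807) (closed)

[2] `<polyline>` line segment, #008000→engrave S276 F3115: (137.0000,94.0473) → (280.9122,131.8860)

[3] `<path>` regular polygon, #0000ff→cut S666 F467: (213.1198,126.9323) → (223.9682,131.9203) → (235.1662,127.7763) → (240.1542,116.9279) → (236.0102,105.7299) → (225.1618,100.7419) → (213.9638,104.8859) → (208.9758,115.7343) → (213.1198,126.9323) (closed)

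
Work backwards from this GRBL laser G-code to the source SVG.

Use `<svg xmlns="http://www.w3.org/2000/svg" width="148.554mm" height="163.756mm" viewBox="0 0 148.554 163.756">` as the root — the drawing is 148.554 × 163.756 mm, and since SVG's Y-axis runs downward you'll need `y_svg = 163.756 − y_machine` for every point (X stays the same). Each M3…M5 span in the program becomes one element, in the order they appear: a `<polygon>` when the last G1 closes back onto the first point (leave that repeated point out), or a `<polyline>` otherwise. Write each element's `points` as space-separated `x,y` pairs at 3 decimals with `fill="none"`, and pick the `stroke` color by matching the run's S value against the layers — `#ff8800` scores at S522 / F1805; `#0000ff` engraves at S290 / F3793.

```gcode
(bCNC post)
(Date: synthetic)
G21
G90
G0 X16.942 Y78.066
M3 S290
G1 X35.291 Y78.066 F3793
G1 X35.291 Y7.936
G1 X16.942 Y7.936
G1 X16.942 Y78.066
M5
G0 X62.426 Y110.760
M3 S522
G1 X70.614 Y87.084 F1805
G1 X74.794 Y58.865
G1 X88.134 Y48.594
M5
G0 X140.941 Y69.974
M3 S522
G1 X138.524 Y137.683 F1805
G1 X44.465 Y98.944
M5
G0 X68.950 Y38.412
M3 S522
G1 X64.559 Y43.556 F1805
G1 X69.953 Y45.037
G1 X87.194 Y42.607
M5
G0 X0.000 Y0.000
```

y_svg = 163.756 − y_m.

[1] S290→`#0000ff` (engrave); closed run; points: 16.942,85.690 35.291,85.690 35.291,155.820 16.942,155.820

[2] S522→`#ff8800` (score); open run; points: 62.426,52.996 70.614,76.672 74.794,104.891 88.134,115.162

[3] S522→`#ff8800` (score); open run; points: 140.941,93.782 138.524,26.073 44.465,64.812

[4] S522→`#ff8800` (score); open run; points: 68.950,125.344 64.559,120.200 69.953,118.719 87.194,121.149

<svg xmlns="http://www.w3.org/2000/svg" width="148.554mm" height="163.756mm" viewBox="0 0 148.554 163.756">
  <polygon points="16.942,85.690 35.291,85.690 35.291,155.820 16.942,155.820" fill="none" stroke="#0000ff"/>
  <polyline points="62.426,52.996 70.614,76.672 74.794,104.891 88.134,115.162" fill="none" stroke="#ff8800"/>
  <polyline points="140.941,93.782 138.524,26.073 44.465,64.812" fill="none" stroke="#ff8800"/>
  <polyline points="68.950,125.344 64.559,120.200 69.953,118.719 87.194,121.149" fill="none" stroke="#ff8800"/>
</svg>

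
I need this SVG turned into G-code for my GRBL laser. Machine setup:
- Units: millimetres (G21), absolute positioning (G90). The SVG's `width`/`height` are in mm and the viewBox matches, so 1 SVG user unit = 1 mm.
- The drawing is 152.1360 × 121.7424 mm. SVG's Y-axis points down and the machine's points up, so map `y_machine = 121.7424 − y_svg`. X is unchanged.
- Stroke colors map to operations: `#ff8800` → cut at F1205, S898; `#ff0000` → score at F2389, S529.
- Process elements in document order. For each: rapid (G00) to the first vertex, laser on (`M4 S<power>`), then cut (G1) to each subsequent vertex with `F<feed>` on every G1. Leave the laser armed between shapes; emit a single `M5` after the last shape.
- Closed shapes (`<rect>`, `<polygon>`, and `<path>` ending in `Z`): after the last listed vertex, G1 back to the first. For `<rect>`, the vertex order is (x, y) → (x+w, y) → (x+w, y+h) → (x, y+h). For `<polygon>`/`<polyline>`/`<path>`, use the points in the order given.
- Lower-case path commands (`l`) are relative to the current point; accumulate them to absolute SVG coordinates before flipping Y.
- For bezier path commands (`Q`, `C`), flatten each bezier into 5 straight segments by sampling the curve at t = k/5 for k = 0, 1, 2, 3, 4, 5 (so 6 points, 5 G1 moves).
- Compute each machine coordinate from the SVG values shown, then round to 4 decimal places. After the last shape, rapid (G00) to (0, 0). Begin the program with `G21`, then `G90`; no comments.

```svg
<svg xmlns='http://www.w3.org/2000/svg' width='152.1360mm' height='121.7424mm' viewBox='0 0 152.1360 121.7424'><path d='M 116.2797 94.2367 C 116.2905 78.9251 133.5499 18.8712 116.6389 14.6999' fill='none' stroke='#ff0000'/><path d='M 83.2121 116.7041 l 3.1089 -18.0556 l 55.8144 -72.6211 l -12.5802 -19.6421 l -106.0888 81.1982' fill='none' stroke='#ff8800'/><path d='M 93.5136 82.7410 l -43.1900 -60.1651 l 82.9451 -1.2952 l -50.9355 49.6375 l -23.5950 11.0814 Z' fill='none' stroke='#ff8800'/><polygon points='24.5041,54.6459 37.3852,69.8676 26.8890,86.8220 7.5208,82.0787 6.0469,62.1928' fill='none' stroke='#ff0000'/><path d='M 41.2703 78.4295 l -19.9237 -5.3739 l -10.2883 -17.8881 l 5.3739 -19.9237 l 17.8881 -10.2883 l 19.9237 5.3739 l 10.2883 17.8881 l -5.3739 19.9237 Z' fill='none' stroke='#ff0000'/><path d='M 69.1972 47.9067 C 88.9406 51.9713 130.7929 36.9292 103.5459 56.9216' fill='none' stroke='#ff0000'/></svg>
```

Since the viewBox matches the mm dimensions, user units are millimetres directly. The only transform is the Y-flip y_m = 121.7424 − y_svg.

Shape 1 is a cubic bezier drawn with `<path>`. Its stroke #ff0000 means score at S529, F2389. After flipping Y the toolpath is (116.2797,27.5057) → (117.9447,41.2567) → (121.2812,60.9159) → (123.8211,81.6533) → (123.0964,98.6388) → (116.6389,107.0425).

Shape 2 is a open polyline drawn with `<path>`. Its stroke #ff8800 means cut at S898, F1205. After flipping Y the toolpath is (83.2121,5.0383) → (86.3210,23.0939) → (142.1354,95.7150) → (129.5552,115.3571) → (23.4664,34.1589).

Shape 3 is a closed polygon drawn with `<path>`. Its stroke #ff8800 means cut at S898, F1205. After flipping Y the toolpath is (93.5136,39.0014) → (50.3236,99.1665) → (133.2687,100.4617) → (82.3332,50.8242) → (58.7382,39.7428) → (93.5136,39.0014), returning to the start.

Shape 4 is a regular polygon drawn with `<polygon>`. Its stroke #ff0000 means score at S529, F2389. After flipping Y the toolpath is (24.5041,67.0965) → (37.3852,51.8748) → (26.8890,34.9204) → (7.5208,39.6637) → (6.0469,59.5496) → (24.5041,67.0965), returning to the start.

Shape 5 is a regular polygon drawn with `<path>`. Its stroke #ff0000 means score at S529, F2389. After flipping Y the toolpath is (41.2703,43.3129) → (21.3466,48.6868) → (11.0583,66.5749) → (16.4322,86.4986) → (34.3203,96.7869) → (54.2440,91.4130) → (64.5323,73.5249) → (59.1584,53.6012) → (41.2703,43.3129), returning to the start.

Shape 6 is a cubic bezier drawn with `<path>`. Its stroke #ff0000 means score at S529, F2389. After flipping Y the toolpath is (69.1972,73.8357) → (82.9666,73.2566) → (97.6642,74.6644) → (108.9120,75.4602) → (112.3318,73.0452) → (103.5459,64.8208).

G21
G90
G00 X116.2797 Y27.5057
M4 S529
G1 X117.9447 Y41.2567 F2389
G1 X121.2812 Y60.9159 F2389
G1 X123.8211 Y81.6533 F2389
G1 X123.0964 Y98.6388 F2389
G1 X116.6389 Y107.0425 F2389
G00 X83.2121 Y5.0383
M4 S898
G1 X86.3210 Y23.0939 F1205
G1 X142.1354 Y95.7150 F1205
G1 X129.5552 Y115.3571 F1205
G1 X23.4664 Y34.1589 F1205
G00 X93.5136 Y39.0014
M4 S898
G1 X50.3236 Y99.1665 F1205
G1 X133.2687 Y100.4617 F1205
G1 X82.3332 Y50.8242 F1205
G1 X58.7382 Y39.7428 F1205
G1 X93.5136 Y39.0014 F1205
G00 X24.5041 Y67.0965
M4 S529
G1 X37.3852 Y51.8748 F2389
G1 X26.8890 Y34.9204 F2389
G1 X7.5208 Y39.6637 F2389
G1 X6.0469 Y59.5496 F2389
G1 X24.5041 Y67.0965 F2389
G00 X41.2703 Y43.3129
M4 S529
G1 X21.3466 Y48.6868 F2389
G1 X11.0583 Y66.5749 F2389
G1 X16.4322 Y86.4986 F2389
G1 X34.3203 Y96.7869 F2389
G1 X54.2440 Y91.4130 F2389
G1 X64.5323 Y73.5249 F2389
G1 X59.1584 Y53.6012 F2389
G1 X41.2703 Y43.3129 F2389
G00 X69.1972 Y73.8357
M4 S529
G1 X82.9666 Y73.2566 F2389
G1 X97.6642 Y74.6644 F2389
G1 X108.9120 Y75.4602 F2389
G1 X112.3318 Y73.0452 F2389
G1 X103.5459 Y64.8208 F2389
M5
G00 X0.0000 Y0.0000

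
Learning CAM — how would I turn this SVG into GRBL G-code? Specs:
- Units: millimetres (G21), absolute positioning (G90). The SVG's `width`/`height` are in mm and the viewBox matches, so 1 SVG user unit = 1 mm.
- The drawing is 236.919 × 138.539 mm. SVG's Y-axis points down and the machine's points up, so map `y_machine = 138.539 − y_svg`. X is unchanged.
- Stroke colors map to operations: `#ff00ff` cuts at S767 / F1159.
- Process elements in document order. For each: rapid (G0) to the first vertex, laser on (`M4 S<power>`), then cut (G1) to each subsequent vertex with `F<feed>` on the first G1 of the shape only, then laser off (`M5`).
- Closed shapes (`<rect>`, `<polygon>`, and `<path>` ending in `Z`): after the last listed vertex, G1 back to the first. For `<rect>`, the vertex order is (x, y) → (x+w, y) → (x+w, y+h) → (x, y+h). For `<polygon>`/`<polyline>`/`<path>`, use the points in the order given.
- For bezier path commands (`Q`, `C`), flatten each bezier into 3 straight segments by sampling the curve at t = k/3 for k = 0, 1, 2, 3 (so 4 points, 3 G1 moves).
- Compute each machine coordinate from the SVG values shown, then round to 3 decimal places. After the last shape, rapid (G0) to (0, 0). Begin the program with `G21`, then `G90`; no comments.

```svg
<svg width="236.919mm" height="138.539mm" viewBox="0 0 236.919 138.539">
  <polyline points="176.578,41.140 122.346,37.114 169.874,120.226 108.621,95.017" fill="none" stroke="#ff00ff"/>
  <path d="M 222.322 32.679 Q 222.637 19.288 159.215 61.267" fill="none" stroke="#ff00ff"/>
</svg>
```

G21
G90
G0 X176.578 Y97.399
M4 S767
G1 X122.346 Y101.425 F1159
G1 X169.874 Y18.313
G1 X108.621 Y43.522
M5
G0 X222.322 Y105.860
M4 S767
G1 X215.450 Y108.635 F1159
G1 X194.414 Y99.106
G1 X159.215 Y77.272
M5
G0 X0.000 Y0.000

Since the viewBox matches the mm dimensions, user units are millimetres directly. The only transform is the Y-flip y_m = 138.539 − y_svg.

Shape 1 is a open polyline drawn with `<polyline>`. Its stroke #ff00ff means cut at S767, F1159. After flipping Y the toolpath is (176.578,97.399) → (122.346,101.425) → (169.874,18.313) → (108.621,43.522).

Shape 2 is a quadratic bezier drawn with `<path>`. Its stroke #ff00ff means cut at S767, F1159. After flipping Y the toolpath is (222.322,105.860) → (215.450,108.635) → (194.414,99.106) → (159.215,77.272).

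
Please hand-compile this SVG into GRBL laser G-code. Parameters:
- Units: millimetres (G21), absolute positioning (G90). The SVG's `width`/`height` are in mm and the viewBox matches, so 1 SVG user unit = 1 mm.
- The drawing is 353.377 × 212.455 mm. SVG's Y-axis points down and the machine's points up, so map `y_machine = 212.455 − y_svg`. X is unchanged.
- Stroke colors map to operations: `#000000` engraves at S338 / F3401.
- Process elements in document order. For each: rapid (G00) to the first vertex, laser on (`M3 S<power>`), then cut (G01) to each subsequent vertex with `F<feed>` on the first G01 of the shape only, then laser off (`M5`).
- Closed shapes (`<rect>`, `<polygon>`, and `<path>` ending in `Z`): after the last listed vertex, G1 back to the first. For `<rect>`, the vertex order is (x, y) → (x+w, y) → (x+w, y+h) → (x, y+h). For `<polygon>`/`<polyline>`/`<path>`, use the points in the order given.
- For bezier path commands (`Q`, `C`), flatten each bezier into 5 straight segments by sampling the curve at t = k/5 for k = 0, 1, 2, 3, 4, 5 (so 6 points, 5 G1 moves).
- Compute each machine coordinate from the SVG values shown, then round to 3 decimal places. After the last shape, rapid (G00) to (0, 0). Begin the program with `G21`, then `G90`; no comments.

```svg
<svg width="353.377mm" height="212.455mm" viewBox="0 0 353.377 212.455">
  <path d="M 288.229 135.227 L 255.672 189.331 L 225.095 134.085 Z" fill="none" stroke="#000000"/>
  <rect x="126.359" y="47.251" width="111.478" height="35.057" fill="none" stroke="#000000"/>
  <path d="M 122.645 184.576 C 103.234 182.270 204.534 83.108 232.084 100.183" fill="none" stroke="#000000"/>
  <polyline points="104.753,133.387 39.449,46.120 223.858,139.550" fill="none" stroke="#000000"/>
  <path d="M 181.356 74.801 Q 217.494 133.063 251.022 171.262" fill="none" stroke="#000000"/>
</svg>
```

viewBox `0 0 353.377 212.455` with mm width/height → 1 unit = 1 mm. Flip: y_m = 212.455 − y_svg.

**Shape 1** — `<path>` regular polygon, stroke `#000000` → engrave (S338, F3401). Machine vertices: (288.229,77.228) → (255.672,23.124) → (225.095,78.370) → (288.229,77.228). Closed: final G1 returns to the first vertex.

**Shape 2** — `<rect>` rectangle, stroke `#000000` → engrave (S338, F3401). Machine vertices: (126.359,165.204) → (237.837,165.204) → (237.837,130.147) → (126.359,130.147) → (126.359,165.204). Closed: final G1 returns to the first vertex.

**Shape 3** — `<path>` cubic bezier, stroke `#000000` → engrave (S338, F3401). Control points (SVG): P0=(122.645,184.576), P1=(103.234,182.270), P2=(204.534,83.108), P3=(232.084,100.183); sampled at t=k/5. Machine vertices: (122.645,27.879) → (123.928,39.181) → (144.848,63.499) → (176.070,90.606) → (208.260,110.273) → (232.084,112.272). Open path.

**Shape 4** — `<polyline>` open polyline, stroke `#000000` → engrave (S338, F3401). Machine vertices: (104.753,79.068) → (39.449,166.335) → (223.858,72.905). Open path.

**Shape 5** — `<path>` quadratic bezier, stroke `#000000` → engrave (S338, F3401). Control points (SVG): P0=(181.356,74.801), P1=(217.494,133.063), P2=(251.022,171.262); sampled at t=k/5. Machine vertices: (181.356,137.654) → (195.707,115.152) → (209.849,94.254) → (223.782,74.962) → (237.506,57.275) → (251.022,41.193). Open path.

G21
G90
G00 X288.229 Y77.228
M3 S338
G01 X255.672 Y23.124 F3401
G01 X225.095 Y78.370
G01 X288.229 Y77.228
M5
G00 X126.359 Y165.204
M3 S338
G01 X237.837 Y165.204 F3401
G01 X237.837 Y130.147
G01 X126.359 Y130.147
G01 X126.359 Y165.204
M5
G00 X122.645 Y27.879
M3 S338
G01 X123.928 Y39.181 F3401
G01 X144.848 Y63.499
G01 X176.070 Y90.606
G01 X208.260 Y110.273
G01 X232.084 Y112.272
M5
G00 X104.753 Y79.068
M3 S338
G01 X39.449 Y166.335 F3401
G01 X223.858 Y72.905
M5
G00 X181.356 Y137.654
M3 S338
G01 X195.707 Y115.152 F3401
G01 X209.849 Y94.254
G01 X223.782 Y74.962
G01 X237.506 Y57.275
G01 X251.022 Y41.193
M5
G00 X0.000 Y0.000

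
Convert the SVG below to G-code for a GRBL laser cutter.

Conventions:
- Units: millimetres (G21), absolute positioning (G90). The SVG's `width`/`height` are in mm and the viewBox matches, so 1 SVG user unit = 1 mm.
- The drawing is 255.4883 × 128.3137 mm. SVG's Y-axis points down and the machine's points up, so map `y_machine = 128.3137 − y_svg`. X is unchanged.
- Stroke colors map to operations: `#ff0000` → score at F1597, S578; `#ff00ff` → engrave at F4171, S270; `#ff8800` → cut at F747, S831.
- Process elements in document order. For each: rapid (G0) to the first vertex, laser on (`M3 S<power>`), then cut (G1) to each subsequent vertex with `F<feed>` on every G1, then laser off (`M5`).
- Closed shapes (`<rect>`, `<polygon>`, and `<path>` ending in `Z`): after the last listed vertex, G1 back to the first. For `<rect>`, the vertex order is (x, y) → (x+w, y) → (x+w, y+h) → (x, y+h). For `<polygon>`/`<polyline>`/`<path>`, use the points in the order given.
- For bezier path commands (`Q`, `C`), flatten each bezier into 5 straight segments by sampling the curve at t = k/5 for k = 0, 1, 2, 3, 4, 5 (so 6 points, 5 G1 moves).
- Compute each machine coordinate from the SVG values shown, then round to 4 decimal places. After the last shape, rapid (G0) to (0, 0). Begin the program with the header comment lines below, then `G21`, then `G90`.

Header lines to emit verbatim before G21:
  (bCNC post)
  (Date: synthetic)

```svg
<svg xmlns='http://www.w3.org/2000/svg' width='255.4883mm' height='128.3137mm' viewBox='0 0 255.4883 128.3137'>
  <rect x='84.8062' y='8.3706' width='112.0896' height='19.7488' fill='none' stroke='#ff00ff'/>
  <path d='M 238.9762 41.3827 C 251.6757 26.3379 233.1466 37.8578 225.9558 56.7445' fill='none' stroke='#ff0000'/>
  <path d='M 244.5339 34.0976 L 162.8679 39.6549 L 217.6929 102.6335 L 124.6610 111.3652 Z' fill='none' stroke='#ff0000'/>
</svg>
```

1 u = 1 mm; y_m = 128.3137 − y.

[1] `<rect>` rectangle, #ff00ff→engrave S270 F4171: (84.8062,119.9431) → (196.8958,119.9431) → (196.8958,100.1943) → (84.8062,100.1943) → (84.8062,119.9431) (closed)

[2] `<path>` cubic bezier, #ff0000→score S578 F1597: (238.9762,86.9310) → (243.1890,92.9237) → (241.9502,93.4624) → (237.3029,89.4685) → (231.2903,81.8636) → (225.9558,71.5692)

[3] `<path>` closed polygon, #ff0000→score S578 F1597: (244.5339,94.2161) → (162.8679,88.6588) → (217.6929,25.6802) → (124.6610,16.9485) → (244.5339,94.2161) (closed)

(bCNC post)
(Date: synthetic)
G21
G90
G0 X84.8062 Y119.9431
M3 S270
G1 X196.8958 Y119.9431 F4171
G1 X196.8958 Y100.1943 F4171
G1 X84.8062 Y100.1943 F4171
G1 X84.8062 Y119.9431 F4171
M5
G0 X238.9762 Y86.9310
M3 S578
G1 X243.1890 Y92.9237 F1597
G1 X241.9502 Y93.4624 F1597
G1 X237.3029 Y89.4685 F1597
G1 X231.2903 Y81.8636 F1597
G1 X225.9558 Y71.5692 F1597
M5
G0 X244.5339 Y94.2161
M3 S578
G1 X162.8679 Y88.6588 F1597
G1 X217.6929 Y25.6802 F1597
G1 X124.6610 Y16.9485 F1597
G1 X244.5339 Y94.2161 F1597
M5
G0 X0.0000 Y0.0000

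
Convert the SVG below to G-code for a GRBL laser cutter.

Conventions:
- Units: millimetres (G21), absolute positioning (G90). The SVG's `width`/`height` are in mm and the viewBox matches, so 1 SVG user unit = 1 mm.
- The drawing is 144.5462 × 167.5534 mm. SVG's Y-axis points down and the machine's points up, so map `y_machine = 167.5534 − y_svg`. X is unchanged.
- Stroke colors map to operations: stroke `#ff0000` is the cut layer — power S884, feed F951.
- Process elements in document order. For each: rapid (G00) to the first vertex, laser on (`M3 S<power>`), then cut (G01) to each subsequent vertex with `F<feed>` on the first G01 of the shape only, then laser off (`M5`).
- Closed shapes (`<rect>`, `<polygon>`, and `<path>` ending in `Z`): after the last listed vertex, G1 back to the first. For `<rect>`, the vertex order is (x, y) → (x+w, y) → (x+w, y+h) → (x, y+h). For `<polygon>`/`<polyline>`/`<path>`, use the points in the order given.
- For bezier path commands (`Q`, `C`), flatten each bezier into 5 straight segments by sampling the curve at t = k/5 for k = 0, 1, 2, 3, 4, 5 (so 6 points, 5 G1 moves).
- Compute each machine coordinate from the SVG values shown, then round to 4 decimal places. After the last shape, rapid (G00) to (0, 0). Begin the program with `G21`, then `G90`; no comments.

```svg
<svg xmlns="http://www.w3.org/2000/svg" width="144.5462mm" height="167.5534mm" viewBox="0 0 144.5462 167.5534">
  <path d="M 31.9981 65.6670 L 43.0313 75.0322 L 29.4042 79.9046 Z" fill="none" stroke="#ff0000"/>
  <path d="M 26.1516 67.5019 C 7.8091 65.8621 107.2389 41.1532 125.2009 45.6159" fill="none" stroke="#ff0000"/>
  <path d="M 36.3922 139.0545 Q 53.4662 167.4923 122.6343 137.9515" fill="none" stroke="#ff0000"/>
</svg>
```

Since the viewBox matches the mm dimensions, user units are millimetres directly. The only transform is the Y-flip y_m = 167.5534 − y_svg.

Shape 1 is a regular polygon drawn with `<path>`. Its stroke #ff0000 means cut at S884, F951. After flipping Y the toolpath is (31.9981,101.8864) → (43.0313,92.5212) → (29.4042,87.6488) → (31.9981,101.8864), returning to the start.

Shape 2 is a cubic bezier drawn with `<path>`. Its stroke #ff0000 means cut at S884, F951. After flipping Y the toolpath is (26.1516,100.0515) → (27.6849,103.3857) → (47.9199,109.7490) → (77.2933,116.6338) → (106.2415,121.5325) → (125.2009,121.9375).

Shape 3 is a quadratic bezier drawn with `<path>`. Its stroke #ff0000 means cut at S884, F951. After flipping Y the toolpath is (36.3922,28.4989) → (45.3056,19.4429) → (58.3865,15.0252) → (75.6349,15.2458) → (97.0508,20.1047) → (122.6343,29.6019).

G21
G90
G00 X31.9981 Y101.8864
M3 S884
G01 X43.0313 Y92.5212 F951
G01 X29.4042 Y87.6488
G01 X31.9981 Y101.8864
M5
G00 X26.1516 Y100.0515
M3 S884
G01 X27.6849 Y103.3857 F951
G01 X47.9199 Y109.7490
G01 X77.2933 Y116.6338
G01 X106.2415 Y121.5325
G01 X125.2009 Y121.9375
M5
G00 X36.3922 Y28.4989
M3 S884
G01 X45.3056 Y19.4429 F951
G01 X58.3865 Y15.0252
G01 X75.6349 Y15.2458
G01 X97.0508 Y20.1047
G01 X122.6343 Y29.6019
M5
G00 X0.0000 Y0.0000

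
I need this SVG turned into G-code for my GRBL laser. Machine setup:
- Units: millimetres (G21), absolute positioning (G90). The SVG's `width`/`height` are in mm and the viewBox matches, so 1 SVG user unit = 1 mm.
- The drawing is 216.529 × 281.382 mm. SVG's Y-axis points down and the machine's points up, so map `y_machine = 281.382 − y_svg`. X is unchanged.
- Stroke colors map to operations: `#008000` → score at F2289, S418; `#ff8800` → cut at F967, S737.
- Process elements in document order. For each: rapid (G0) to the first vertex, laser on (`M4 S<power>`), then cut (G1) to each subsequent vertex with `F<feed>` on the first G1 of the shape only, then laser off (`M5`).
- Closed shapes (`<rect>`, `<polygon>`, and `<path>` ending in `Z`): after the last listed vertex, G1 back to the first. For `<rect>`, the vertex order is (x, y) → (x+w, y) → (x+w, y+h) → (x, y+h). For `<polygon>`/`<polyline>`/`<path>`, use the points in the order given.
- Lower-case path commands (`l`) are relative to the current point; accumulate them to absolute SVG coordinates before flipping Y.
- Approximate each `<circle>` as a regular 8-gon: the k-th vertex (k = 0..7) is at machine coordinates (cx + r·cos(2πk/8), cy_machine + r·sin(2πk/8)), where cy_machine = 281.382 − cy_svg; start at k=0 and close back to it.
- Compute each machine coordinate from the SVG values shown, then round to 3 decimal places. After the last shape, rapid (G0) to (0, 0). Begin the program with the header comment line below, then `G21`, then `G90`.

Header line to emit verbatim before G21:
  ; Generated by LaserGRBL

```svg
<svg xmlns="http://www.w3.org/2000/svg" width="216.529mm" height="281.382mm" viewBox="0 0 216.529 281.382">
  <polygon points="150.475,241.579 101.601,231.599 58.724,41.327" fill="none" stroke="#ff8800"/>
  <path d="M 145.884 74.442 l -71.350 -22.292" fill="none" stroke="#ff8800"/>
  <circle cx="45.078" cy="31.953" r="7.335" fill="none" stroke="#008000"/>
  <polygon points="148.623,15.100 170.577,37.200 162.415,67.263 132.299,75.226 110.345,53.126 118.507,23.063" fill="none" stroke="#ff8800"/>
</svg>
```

; Generated by LaserGRBL
G21
G90
G0 X150.475 Y39.803
M4 S737
G1 X101.601 Y49.783 F967
G1 X58.724 Y240.055
G1 X150.475 Y39.803
M5
G0 X145.884 Y206.940
M4 S737
G1 X74.534 Y229.232 F967
M5
G0 X52.413 Y249.429
M4 S418
G1 X50.265 Y254.616 F2289
G1 X45.078 Y256.764
G1 X39.891 Y254.616
G1 X37.743 Y249.429
G1 X39.891 Y244.242
G1 X45.078 Y242.094
G1 X50.265 Y244.242
G1 X52.413 Y249.429
M5
G0 X148.623 Y266.282
M4 S737
G1 X170.577 Y244.182 F967
G1 X162.415 Y214.119
G1 X132.299 Y206.156
G1 X110.345 Y228.256
G1 X118.507 Y258.319
G1 X148.623 Y266.282
M5
G0 X0.000 Y0.000

viewBox `0 0 216.529 281.382` with mm width/height → 1 unit = 1 mm. Flip: y_m = 281.382 − y_svg.

**Shape 1** — `<polygon>` closed polygon, stroke `#ff8800` → cut (S737, F967). Machine vertices: (150.475,39.803) → (101.601,49.783) → (58.724,240.055) → (150.475,39.803). Closed: final G1 returns to the first vertex.

**Shape 2** — `<path>` line segment, stroke `#ff8800` → cut (S737, F967). Machine vertices: (145.884,206.940) → (74.534,229.232). Open path.

**Shape 3** — `<circle>` circle, stroke `#008000` → score (S418, F2289). Machine vertices: (52.413,249.429) → (50.265,254.616) → (45.078,256.764) → (39.891,254.616) → (37.743,249.429) → (39.891,244.242) → (45.078,242.094) → (50.265,244.242) → (52.413,249.429). Closed: final G1 returns to the first vertex.

**Shape 4** — `<polygon>` regular polygon, stroke `#ff8800` → cut (S737, F967). Machine vertices: (148.623,266.282) → (170.577,244.182) → (162.415,214.119) → (132.299,206.156) → (110.345,228.256) → (118.507,258.319) → (148.623,266.282). Closed: final G1 returns to the first vertex.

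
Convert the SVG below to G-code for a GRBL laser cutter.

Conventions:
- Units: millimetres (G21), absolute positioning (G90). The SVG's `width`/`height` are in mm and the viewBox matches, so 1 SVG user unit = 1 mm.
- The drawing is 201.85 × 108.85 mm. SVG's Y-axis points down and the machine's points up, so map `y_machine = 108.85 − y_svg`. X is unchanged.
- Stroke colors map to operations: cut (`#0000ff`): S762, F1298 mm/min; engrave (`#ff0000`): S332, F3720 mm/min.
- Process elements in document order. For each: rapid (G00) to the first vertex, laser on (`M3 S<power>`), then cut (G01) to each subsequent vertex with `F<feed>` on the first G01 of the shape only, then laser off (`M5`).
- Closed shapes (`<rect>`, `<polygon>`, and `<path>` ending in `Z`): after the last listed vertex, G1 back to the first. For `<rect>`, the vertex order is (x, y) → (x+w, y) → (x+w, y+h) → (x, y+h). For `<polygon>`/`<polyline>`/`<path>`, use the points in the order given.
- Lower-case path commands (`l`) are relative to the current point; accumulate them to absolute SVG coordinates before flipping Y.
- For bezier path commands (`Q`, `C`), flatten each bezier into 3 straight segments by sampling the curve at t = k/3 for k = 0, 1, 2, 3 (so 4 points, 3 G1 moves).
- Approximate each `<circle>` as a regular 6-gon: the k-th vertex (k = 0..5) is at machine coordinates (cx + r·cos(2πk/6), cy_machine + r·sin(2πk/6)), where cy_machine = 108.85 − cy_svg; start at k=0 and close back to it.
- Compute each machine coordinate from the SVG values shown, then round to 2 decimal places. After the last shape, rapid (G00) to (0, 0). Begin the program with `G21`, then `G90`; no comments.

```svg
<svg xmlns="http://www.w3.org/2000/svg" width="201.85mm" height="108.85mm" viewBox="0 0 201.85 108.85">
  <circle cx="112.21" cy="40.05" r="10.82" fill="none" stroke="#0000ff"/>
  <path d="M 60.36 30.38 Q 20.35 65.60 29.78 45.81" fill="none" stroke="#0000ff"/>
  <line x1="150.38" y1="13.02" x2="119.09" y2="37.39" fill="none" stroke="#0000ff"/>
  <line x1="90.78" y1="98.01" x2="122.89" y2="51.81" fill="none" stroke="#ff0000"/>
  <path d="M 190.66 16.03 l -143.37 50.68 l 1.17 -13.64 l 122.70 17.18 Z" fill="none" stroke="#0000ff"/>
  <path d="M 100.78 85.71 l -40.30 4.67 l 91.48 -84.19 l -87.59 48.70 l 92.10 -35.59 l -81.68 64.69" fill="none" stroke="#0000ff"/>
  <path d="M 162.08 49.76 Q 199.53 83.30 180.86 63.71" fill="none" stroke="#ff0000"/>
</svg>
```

G21
G90
G00 X123.03 Y68.80
M3 S762
G01 X117.62 Y78.17 F1298
G01 X106.80 Y78.17
G01 X101.39 Y68.80
G01 X106.80 Y59.43
G01 X117.62 Y59.43
G01 X123.03 Y68.80
M5
G00 X60.36 Y78.47
M3 S762
G01 X39.18 Y61.10 F1298
G01 X28.99 Y55.96
G01 X29.78 Y63.04
M5
G00 X150.38 Y95.83
M3 S762
G01 X119.09 Y71.46 F1298
M5
G00 X90.78 Y10.84
M3 S332
G01 X122.89 Y57.04 F3720
M5
G00 X190.66 Y92.82
M3 S762
G01 X47.29 Y42.14 F1298
G01 X48.46 Y55.78
G01 X171.16 Y38.60
G01 X190.66 Y92.82
M5
G00 X100.78 Y23.14
M3 S762
G01 X60.48 Y18.47 F1298
G01 X151.96 Y102.66
G01 X64.37 Y53.96
G01 X156.47 Y89.55
G01 X74.79 Y24.86
M5
G00 X162.08 Y59.09
M3 S332
G01 X180.81 Y42.63 F3720
G01 X187.07 Y37.98
G01 X180.86 Y45.14
M5
G00 X0.00 Y0.00

Since the viewBox matches the mm dimensions, user units are millimetres directly. The only transform is the Y-flip y_m = 108.85 − y_svg.

Shape 1 is a circle drawn with `<circle>`. Its stroke #0000ff means cut at S762, F1298. After flipping Y the toolpath is (123.03,68.80) → (117.62,78.17) → (106.80,78.17) → (101.39,68.80) → (106.80,59.43) → (117.62,59.43) → (123.03,68.80), returning to the start.

Shape 2 is a quadratic bezier drawn with `<path>`. Its stroke #0000ff means cut at S762, F1298. After flipping Y the toolpath is (60.36,78.47) → (39.18,61.10) → (28.99,55.96) → (29.78,63.04).

Shape 3 is a line segment drawn with `<line>`. Its stroke #0000ff means cut at S762, F1298. After flipping Y the toolpath is (150.38,95.83) → (119.09,71.46).

Shape 4 is a line segment drawn with `<line>`. Its stroke #ff0000 means engrave at S332, F3720. After flipping Y the toolpath is (90.78,10.84) → (122.89,57.04).

Shape 5 is a closed polygon drawn with `<path>`. Its stroke #0000ff means cut at S762, F1298. After flipping Y the toolpath is (190.66,92.82) → (47.29,42.14) → (48.46,55.78) → (171.16,38.60) → (190.66,92.82), returning to the start.

Shape 6 is a open polyline drawn with `<path>`. Its stroke #0000ff means cut at S762, F1298. After flipping Y the toolpath is (100.78,23.14) → (60.48,18.47) → (151.96,102.66) → (64.37,53.96) → (156.47,89.55) → (74.79,24.86).

Shape 7 is a quadratic bezier drawn with `<path>`. Its stroke #ff0000 means engrave at S332, F3720. After flipping Y the toolpath is (162.08,59.09) → (180.81,42.63) → (187.07,37.98) → (180.86,45.14).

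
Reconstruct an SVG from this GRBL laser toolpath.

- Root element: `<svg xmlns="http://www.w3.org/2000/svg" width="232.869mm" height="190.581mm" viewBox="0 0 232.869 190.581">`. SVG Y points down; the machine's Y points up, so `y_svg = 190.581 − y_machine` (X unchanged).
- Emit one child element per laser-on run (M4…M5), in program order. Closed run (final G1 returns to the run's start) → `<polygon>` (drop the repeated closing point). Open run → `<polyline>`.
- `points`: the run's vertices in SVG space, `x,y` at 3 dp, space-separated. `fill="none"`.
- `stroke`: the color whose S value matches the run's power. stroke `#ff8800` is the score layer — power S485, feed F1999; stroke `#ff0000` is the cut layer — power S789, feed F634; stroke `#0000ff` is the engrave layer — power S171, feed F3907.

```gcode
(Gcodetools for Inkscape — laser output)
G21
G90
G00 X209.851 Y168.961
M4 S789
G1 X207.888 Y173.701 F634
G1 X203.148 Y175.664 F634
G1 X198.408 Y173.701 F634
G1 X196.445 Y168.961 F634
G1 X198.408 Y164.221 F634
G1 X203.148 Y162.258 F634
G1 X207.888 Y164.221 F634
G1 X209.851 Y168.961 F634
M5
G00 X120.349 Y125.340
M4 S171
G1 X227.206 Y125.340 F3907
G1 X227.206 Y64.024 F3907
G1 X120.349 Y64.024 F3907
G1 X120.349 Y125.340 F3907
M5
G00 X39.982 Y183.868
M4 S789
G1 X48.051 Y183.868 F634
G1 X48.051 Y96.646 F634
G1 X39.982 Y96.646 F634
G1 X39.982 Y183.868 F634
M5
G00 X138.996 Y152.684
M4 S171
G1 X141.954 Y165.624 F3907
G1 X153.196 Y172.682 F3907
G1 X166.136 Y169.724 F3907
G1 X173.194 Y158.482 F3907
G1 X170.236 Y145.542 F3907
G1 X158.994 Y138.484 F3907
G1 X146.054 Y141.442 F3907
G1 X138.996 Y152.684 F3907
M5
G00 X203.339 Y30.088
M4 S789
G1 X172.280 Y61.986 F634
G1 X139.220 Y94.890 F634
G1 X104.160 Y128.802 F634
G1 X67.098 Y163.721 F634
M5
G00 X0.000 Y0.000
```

Machine Y-up, SVG Y-down with viewBox height 190.581, so y_svg = 190.581 − y_machine; X carries over.

Run 1: the run's S789 means `#ff0000` (cut). The run returns to its start, so emit a `<polygon>` with points (Y-flipped): 209.851,21.620 207.888,16.880 203.148,14.917 198.408,16.880 196.445,21.620 198.408,26.360 203.148,28.323 207.888,26.360.

Run 2: power S171 maps to stroke `#0000ff` (engrave). The run returns to its start, so emit a `<polygon>` with points (Y-flipped): 120.349,65.241 227.206,65.241 227.206,126.557 120.349,126.557.

Run 3: the run's S789 means `#ff0000` (cut). The run returns to its start, so emit a `<polygon>` with points (Y-flipped): 39.982,6.713 48.051,6.713 48.051,93.935 39.982,93.935.

Run 4: S171 ⇒ engrave layer `#0000ff`. The run returns to its start, so emit a `<polygon>` with points (Y-flipped): 138.996,37.897 141.954,24.957 153.196,17.899 166.136,20.857 173.194,32.099 170.236,45.039 158.994,52.097 146.054,49.139.

Run 5: power S789 maps to stroke `#ff0000` (cut). The run is open, so emit a `<polyline>` with points (Y-flipped): 203.339,160.493 172.280,128.595 139.220,95.691 104.160,61.779 67.098,26.860.

<svg xmlns="http://www.w3.org/2000/svg" width="232.869mm" height="190.581mm" viewBox="0 0 232.869 190.581">
  <polygon points="209.851,21.620 207.888,16.880 203.148,14.917 198.408,16.880 196.445,21.620 198.408,26.360 203.148,28.323 207.888,26.360" fill="none" stroke="#ff0000"/>
  <polygon points="120.349,65.241 227.206,65.241 227.206,126.557 120.349,126.557" fill="none" stroke="#0000ff"/>
  <polygon points="39.982,6.713 48.051,6.713 48.051,93.935 39.982,93.935" fill="none" stroke="#ff0000"/>
  <polygon points="138.996,37.897 141.954,24.957 153.196,17.899 166.136,20.857 173.194,32.099 170.236,45.039 158.994,52.097 146.054,49.139" fill="none" stroke="#0000ff"/>
  <polyline points="203.339,160.493 172.280,128.595 139.220,95.691 104.160,61.779 67.098,26.860" fill="none" stroke="#ff0000"/>
</svg>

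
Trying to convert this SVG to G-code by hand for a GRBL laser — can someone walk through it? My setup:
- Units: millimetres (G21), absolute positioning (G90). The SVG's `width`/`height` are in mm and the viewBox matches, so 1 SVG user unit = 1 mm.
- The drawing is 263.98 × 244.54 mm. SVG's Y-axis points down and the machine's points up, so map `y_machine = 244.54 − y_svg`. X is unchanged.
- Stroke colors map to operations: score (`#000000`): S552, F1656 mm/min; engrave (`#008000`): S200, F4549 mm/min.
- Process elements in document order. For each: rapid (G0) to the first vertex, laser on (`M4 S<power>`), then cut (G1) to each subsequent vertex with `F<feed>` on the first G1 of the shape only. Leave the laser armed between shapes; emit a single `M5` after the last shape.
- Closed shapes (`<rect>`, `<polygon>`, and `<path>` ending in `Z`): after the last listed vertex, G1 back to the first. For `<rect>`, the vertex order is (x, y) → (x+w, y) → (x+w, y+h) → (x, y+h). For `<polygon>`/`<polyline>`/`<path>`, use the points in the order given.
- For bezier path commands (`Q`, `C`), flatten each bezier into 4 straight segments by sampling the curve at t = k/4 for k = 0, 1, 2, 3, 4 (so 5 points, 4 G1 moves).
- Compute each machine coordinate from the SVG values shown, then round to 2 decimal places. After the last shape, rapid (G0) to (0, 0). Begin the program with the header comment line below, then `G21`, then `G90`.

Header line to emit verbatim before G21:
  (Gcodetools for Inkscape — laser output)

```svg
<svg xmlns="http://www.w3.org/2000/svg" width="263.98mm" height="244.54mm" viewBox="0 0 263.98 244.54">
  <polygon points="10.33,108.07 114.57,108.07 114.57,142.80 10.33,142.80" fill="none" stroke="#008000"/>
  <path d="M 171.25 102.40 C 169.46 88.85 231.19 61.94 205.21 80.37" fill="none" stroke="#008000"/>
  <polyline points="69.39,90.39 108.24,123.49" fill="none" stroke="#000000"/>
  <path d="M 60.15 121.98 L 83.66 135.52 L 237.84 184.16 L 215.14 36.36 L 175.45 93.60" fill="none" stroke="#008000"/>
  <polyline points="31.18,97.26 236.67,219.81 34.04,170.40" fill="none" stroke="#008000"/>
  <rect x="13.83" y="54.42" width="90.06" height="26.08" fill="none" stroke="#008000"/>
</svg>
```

(Gcodetools for Inkscape — laser output)
G21
G90
G0 X10.33 Y136.47
M4 S200
G1 X114.57 Y136.47 F4549
G1 X114.57 Y101.74
G1 X10.33 Y101.74
G1 X10.33 Y136.47
G0 X171.25 Y142.14
M4 S200
G1 X179.45 Y153.89 F4549
G1 X197.30 Y165.15
G1 X210.61 Y170.41
G1 X205.21 Y164.17
G0 X69.39 Y154.15
M4 S552
G1 X108.24 Y121.05 F1656
G0 X60.15 Y122.56
M4 S200
G1 X83.66 Y109.02 F4549
G1 X237.84 Y60.38
G1 X215.14 Y208.18
G1 X175.45 Y150.94
G0 X31.18 Y147.28
M4 S200
G1 X236.67 Y24.73 F4549
G1 X34.04 Y74.14
G0 X13.83 Y190.12
M4 S200
G1 X103.89 Y190.12 F4549
G1 X103.89 Y164.04
G1 X13.83 Y164.04
G1 X13.83 Y190.12
M5
G0 X0.00 Y0.00

1 u = 1 mm; y_m = 244.54 − y.

[1] `<polygon>` rectangle, #008000→engrave S200 F4549: (10.33,136.47) → (114.57,136.47) → (114.57,101.74) → (10.33,101.74) → (10.33,136.47) (closed)

[2] `<path>` cubic bezier, #008000→engrave S200 F4549: (171.25,142.14) → (179.45,153.89) → (197.30,165.15) → (210.61,170.41) → (205.21,164.17)

[3] `<polyline>` line segment, #000000→score S552 F1656: (69.39,154.15) → (108.24,121.05)

[4] `<path>` open polyline, #008000→engrave S200 F4549: (60.15,122.56) → (83.66,109.02) → (237.84,60.38) → (215.14,208.18) → (175.45,150.94)

[5] `<polyline>` open polyline, #008000→engrave S200 F4549: (31.18,147.28) → (236.67,24.73) → (34.04,74.14)

[6] `<rect>` rectangle, #008000→engrave S200 F4549: (13.83,190.12) → (103.89,190.12) → (103.89,164.04) → (13.83,164.04) → (13.83,190.12) (closed)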